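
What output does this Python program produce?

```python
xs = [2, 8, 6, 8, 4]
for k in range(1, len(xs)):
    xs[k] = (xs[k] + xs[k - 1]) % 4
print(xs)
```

[2, 2, 0, 0, 0]

k=1: xs[1] = (8+2)%4 = 2 → [2, 2, 6, 8, 4]
k=2: xs[2] = (6+2)%4 = 0 → [2, 2, 0, 8, 4]
k=3: xs[3] = (8+0)%4 = 0 → [2, 2, 0, 0, 4]
k=4: xs[4] = (4+0)%4 = 0 → [2, 2, 0, 0, 0]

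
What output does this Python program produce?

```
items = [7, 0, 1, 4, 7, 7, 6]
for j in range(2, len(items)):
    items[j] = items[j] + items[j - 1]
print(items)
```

j=2: items[2] = 1+0 = 1 → [7, 0, 1, 4, 7, 7, 6]
j=3: items[3] = 4+1 = 5 → [7, 0, 1, 5, 7, 7, 6]
j=4: items[4] = 7+5 = 12 → [7, 0, 1, 5, 12, 7, 6]
j=5: items[5] = 7+12 = 19 → [7, 0, 1, 5, 12, 19, 6]
j=6: items[6] = 6+19 = 25 → [7, 0, 1, 5, 12, 19, 25]

[7, 0, 1, 5, 12, 19, 25]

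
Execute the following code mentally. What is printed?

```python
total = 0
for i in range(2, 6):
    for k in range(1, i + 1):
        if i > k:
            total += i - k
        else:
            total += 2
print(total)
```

28

i=2,k=1: 2>1, total = 0+1 = 1
i=2,k=2: not 2>2, total = 1+2 = 3
i=3,k=1: 3>1, total = 3+2 = 5
i=3,k=2: 3>2, total = 5+1 = 6
i=3,k=3: not 3>3, total = 6+2 = 8
i=4,k=1: 4>1, total = 8+3 = 11
i=4,k=2: 4>2, total = 11+2 = 13
i=4,k=3: 4>3, total = 13+1 = 14
i=4,k=4: not 4>4, total = 14+2 = 16
i=5,k=1: 5>1, total = 16+4 = 20
i=5,k=2: 5>2, total = 20+3 = 23
i=5,k=3: 5>3, total = 23+2 = 25
i=5,k=4: 5>4, total = 25+1 = 26
i=5,k=5: not 5>5, total = 26+2 = 28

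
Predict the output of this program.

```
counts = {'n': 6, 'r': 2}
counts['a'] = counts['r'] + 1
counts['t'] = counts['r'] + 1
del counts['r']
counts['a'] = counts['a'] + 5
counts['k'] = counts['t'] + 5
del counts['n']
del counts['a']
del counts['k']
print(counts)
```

{'t': 3}

counts['a'] = counts['r']+1 = 3 → {'n': 6, 'r': 2, 'a': 3}
counts['t'] = counts['r']+1 = 3 → {'n': 6, 'r': 2, 'a': 3, 't': 3}
del 'r' → {'n': 6, 'a': 3, 't': 3}
counts['a'] = counts['a']+5 = 8 → {'n': 6, 'a': 8, 't': 3}
counts['k'] = counts['t']+5 = 8 → {'n': 6, 'a': 8, 't': 3, 'k': 8}
del 'n' → {'a': 8, 't': 3, 'k': 8}
del 'a' → {'t': 3, 'k': 8}
del 'k' → {'t': 3}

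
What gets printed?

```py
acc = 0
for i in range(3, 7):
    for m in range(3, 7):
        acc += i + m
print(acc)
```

i=3,m=3: acc = 0+6 = 6
i=3,m=4: acc = 6+7 = 13
i=3,m=5: acc = 13+8 = 21
i=3,m=6: acc = 21+9 = 30
i=4,m=3: acc = 30+7 = 37
i=4,m=4: acc = 37+8 = 45
i=4,m=5: acc = 45+9 = 54
i=4,m=6: acc = 54+10 = 64
i=5,m=3: acc = 64+8 = 72
i=5,m=4: acc = 72+9 = 81
i=5,m=5: acc = 81+10 = 91
i=5,m=6: acc = 91+11 = 102
i=6,m=3: acc = 102+9 = 111
i=6,m=4: acc = 111+10 = 121
i=6,m=5: acc = 121+11 = 132
i=6,m=6: acc = 132+12 = 144

144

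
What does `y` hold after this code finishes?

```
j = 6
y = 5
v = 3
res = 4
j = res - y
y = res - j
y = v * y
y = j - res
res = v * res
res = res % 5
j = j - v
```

j = 4-5 = -1
y = 4-(-1) = 5
y = 3*5 = 15
y = (-1)-4 = -5
res = 3*4 = 12
res = 12%5 = 2
j = (-1)-3 = -4

-5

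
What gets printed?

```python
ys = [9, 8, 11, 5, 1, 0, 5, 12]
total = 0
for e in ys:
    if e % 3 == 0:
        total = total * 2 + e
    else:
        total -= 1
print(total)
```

30

e=9: %3==0, total = 0*2+9 = 9
e=8: not %3==0, total = 9-1 = 8
e=11: not %3==0, total = 8-1 = 7
e=5: not %3==0, total = 7-1 = 6
e=1: not %3==0, total = 6-1 = 5
e=0: %3==0, total = 5*2+0 = 10
e=5: not %3==0, total = 10-1 = 9
e=12: %3==0, total = 9*2+12 = 30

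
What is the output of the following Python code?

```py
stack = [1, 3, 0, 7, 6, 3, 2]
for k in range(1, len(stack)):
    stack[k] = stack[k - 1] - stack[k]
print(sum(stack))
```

k=1: stack[1] = 1-3 = -2 → [1, -2, 0, 7, 6, 3, 2]
k=2: stack[2] = (-2)-0 = -2 → [1, -2, -2, 7, 6, 3, 2]
k=3: stack[3] = (-2)-7 = -9 → [1, -2, -2, -9, 6, 3, 2]
k=4: stack[4] = (-9)-6 = -15 → [1, -2, -2, -9, -15, 3, 2]
k=5: stack[5] = (-15)-3 = -18 → [1, -2, -2, -9, -15, -18, 2]
k=6: stack[6] = (-18)-2 = -20 → [1, -2, -2, -9, -15, -18, -20]
sum = -65

-65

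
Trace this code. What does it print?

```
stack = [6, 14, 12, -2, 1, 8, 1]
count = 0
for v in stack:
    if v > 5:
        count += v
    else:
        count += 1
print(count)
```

43

v=6: >5, count = 0+6 = 6
v=14: >5, count = 6+14 = 20
v=12: >5, count = 20+12 = 32
v=-2: not >5, count = 32+1 = 33
v=1: not >5, count = 33+1 = 34
v=8: >5, count = 34+8 = 42
v=1: not >5, count = 42+1 = 43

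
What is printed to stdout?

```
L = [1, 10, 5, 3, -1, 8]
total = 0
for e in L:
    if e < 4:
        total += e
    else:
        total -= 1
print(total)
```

e=1: <4, total = 0+1 = 1
e=10: not <4, total = 1-1 = 0
e=5: not <4, total = 0-1 = -1
e=3: <4, total = (-1)+3 = 2
e=-1: <4, total = 2+(-1) = 1
e=8: not <4, total = 1-1 = 0

0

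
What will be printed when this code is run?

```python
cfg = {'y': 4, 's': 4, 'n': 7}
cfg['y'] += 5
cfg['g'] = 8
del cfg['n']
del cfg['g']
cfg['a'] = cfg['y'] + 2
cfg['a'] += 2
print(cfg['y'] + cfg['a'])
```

cfg['y'] = 4+5 = 9 → {'y': 9, 's': 4, 'n': 7}
cfg['g'] = 8 → {'y': 9, 's': 4, 'n': 7, 'g': 8}
del 'n' → {'y': 9, 's': 4, 'g': 8}
del 'g' → {'y': 9, 's': 4}
cfg['a'] = cfg['y']+2 = 11 → {'y': 9, 's': 4, 'a': 11}
cfg['a'] = 11+2 = 13 → {'y': 9, 's': 4, 'a': 13}
cfg['y']+cfg['a'] = 9+13 = 22

22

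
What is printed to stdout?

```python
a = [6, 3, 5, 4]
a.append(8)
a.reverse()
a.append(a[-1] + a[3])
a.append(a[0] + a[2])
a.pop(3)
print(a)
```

[8, 4, 5, 6, 9, 13]

append 8 → [6, 3, 5, 4, 8]
reverse → [8, 4, 5, 3, 6]
append a[-1]+a[3] = 6+3 = 9 → [8, 4, 5, 3, 6, 9]
append a[0]+a[2] = 8+5 = 13 → [8, 4, 5, 3, 6, 9, 13]
pop(3) removes 3 → [8, 4, 5, 6, 9, 13]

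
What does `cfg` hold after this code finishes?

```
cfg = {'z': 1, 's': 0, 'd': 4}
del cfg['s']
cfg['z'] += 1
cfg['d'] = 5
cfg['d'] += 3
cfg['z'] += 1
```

{'z': 3, 'd': 8}

del 's' → {'z': 1, 'd': 4}
cfg['z'] = 1+1 = 2 → {'z': 2, 'd': 4}
cfg['d'] = 5 → {'z': 2, 'd': 5}
cfg['d'] = 5+3 = 8 → {'z': 2, 'd': 8}
cfg['z'] = 2+1 = 3 → {'z': 3, 'd': 8}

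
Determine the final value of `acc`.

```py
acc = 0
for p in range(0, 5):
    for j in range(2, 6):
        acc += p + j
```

p=0,j=2: acc = 0+2 = 2
p=0,j=3: acc = 2+3 = 5
p=0,j=4: acc = 5+4 = 9
p=0,j=5: acc = 9+5 = 14
p=1,j=2: acc = 14+3 = 17
p=1,j=3: acc = 17+4 = 21
p=1,j=4: acc = 21+5 = 26
p=1,j=5: acc = 26+6 = 32
p=2,j=2: acc = 32+4 = 36
p=2,j=3: acc = 36+5 = 41
p=2,j=4: acc = 41+6 = 47
p=2,j=5: acc = 47+7 = 54
p=3,j=2: acc = 54+5 = 59
p=3,j=3: acc = 59+6 = 65
p=3,j=4: acc = 65+7 = 72
p=3,j=5: acc = 72+8 = 80
p=4,j=2: acc = 80+6 = 86
p=4,j=3: acc = 86+7 = 93
p=4,j=4: acc = 93+8 = 101
p=4,j=5: acc = 101+9 = 110

110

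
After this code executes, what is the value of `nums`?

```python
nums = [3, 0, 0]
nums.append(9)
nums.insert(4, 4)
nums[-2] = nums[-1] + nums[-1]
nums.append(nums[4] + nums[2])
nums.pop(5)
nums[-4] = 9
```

append 9 → [3, 0, 0, 9]
insert 4 at 4 → [3, 0, 0, 9, 4]
nums[-2] = nums[-1]+nums[-1] = 4+4 = 8 → [3, 0, 0, 8, 4]
append nums[4]+nums[2] = 4+0 = 4 → [3, 0, 0, 8, 4, 4]
pop(5) removes 4 → [3, 0, 0, 8, 4]
nums[-4] = 9 → [3, 9, 0, 8, 4]

[3, 9, 0, 8, 4]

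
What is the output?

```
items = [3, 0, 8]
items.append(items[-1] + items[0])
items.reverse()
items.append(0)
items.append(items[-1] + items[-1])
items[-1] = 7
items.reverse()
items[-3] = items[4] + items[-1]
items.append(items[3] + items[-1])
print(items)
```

append items[-1]+items[0] = 8+3 = 11 → [3, 0, 8, 11]
reverse → [11, 8, 0, 3]
append 0 → [11, 8, 0, 3, 0]
append items[-1]+items[-1] = 0+0 = 0 → [11, 8, 0, 3, 0, 0]
items[-1] = 7 → [11, 8, 0, 3, 0, 7]
reverse → [7, 0, 3, 0, 8, 11]
items[-3] = items[4]+items[-1] = 8+11 = 19 → [7, 0, 3, 19, 8, 11]
append items[3]+items[-1] = 19+11 = 30 → [7, 0, 3, 19, 8, 11, 30]

[7, 0, 3, 19, 8, 11, 30]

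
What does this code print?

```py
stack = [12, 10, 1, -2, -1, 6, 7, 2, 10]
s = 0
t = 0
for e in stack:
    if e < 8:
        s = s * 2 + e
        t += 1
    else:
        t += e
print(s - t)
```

-6

e=12: not <8; t=12
e=10: not <8; t=22
e=1: <8, s = 0*2+1 = 1; t=23
e=-2: <8, s = 1*2+(-2) = 0; t=24
e=-1: <8, s = 0*2+(-1) = -1; t=25
e=6: <8, s = (-1)*2+6 = 4; t=26
e=7: <8, s = 4*2+7 = 15; t=27
e=2: <8, s = 15*2+2 = 32; t=28
e=10: not <8; t=38
s-t = 32-38 = -6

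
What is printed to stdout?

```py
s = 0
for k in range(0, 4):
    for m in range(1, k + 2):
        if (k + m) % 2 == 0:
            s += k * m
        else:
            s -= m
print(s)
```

k=0,m=1: odd sum, s = 0-1 = -1
k=1,m=1: even sum, s = (-1)+1 = 0
k=1,m=2: odd sum, s = 0-2 = -2
k=2,m=1: odd sum, s = (-2)-1 = -3
k=2,m=2: even sum, s = (-3)+4 = 1
k=2,m=3: odd sum, s = 1-3 = -2
k=3,m=1: even sum, s = (-2)+3 = 1
k=3,m=2: odd sum, s = 1-2 = -1
k=3,m=3: even sum, s = (-1)+9 = 8
k=3,m=4: odd sum, s = 8-4 = 4

4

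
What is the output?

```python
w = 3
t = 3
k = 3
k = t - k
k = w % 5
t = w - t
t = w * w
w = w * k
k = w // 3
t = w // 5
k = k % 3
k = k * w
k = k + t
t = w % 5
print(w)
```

9

k = 3-3 = 0
k = 3%5 = 3
t = 3-3 = 0
t = 3*3 = 9
w = 3*3 = 9
k = 9//3 = 3
t = 9//5 = 1
k = 3%3 = 0
k = 0*9 = 0
k = 0+1 = 1
t = 9%5 = 4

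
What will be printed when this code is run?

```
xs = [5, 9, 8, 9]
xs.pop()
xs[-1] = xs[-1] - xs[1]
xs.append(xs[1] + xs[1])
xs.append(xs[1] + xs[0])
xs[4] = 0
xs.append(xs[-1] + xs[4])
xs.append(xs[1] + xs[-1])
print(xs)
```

pop() removes 9 → [5, 9, 8]
xs[-1] = xs[-1]-xs[1] = 8-9 = -1 → [5, 9, -1]
append xs[1]+xs[1] = 9+9 = 18 → [5, 9, -1, 18]
append xs[1]+xs[0] = 9+5 = 14 → [5, 9, -1, 18, 14]
xs[4] = 0 → [5, 9, -1, 18, 0]
append xs[-1]+xs[4] = 0+0 = 0 → [5, 9, -1, 18, 0, 0]
append xs[1]+xs[-1] = 9+0 = 9 → [5, 9, -1, 18, 0, 0, 9]

[5, 9, -1, 18, 0, 0, 9]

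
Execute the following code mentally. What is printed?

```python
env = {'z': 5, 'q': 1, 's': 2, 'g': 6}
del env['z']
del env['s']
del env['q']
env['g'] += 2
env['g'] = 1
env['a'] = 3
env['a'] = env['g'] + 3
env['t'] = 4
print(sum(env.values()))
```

9

del 'z' → {'q': 1, 's': 2, 'g': 6}
del 's' → {'q': 1, 'g': 6}
del 'q' → {'g': 6}
env['g'] = 6+2 = 8 → {'g': 8}
env['g'] = 1 → {'g': 1}
env['a'] = 3 → {'g': 1, 'a': 3}
env['a'] = env['g']+3 = 4 → {'g': 1, 'a': 4}
env['t'] = 4 → {'g': 1, 'a': 4, 't': 4}
sum of values = 9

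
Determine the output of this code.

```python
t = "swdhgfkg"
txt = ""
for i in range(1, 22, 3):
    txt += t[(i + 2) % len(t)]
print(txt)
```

i=1: add t[3]='h' → 'h'
i=4: add t[6]='k' → 'hk'
i=7: add t[1]='w' → 'hkw'
i=10: add t[4]='g' → 'hkwg'
i=13: add t[7]='g' → 'hkwgg'
i=16: add t[2]='d' → 'hkwggd'
i=19: add t[5]='f' → 'hkwggdf'

hkwggdf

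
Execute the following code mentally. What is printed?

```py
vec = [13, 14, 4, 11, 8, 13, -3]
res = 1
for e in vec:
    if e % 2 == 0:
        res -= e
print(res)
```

e=13: not even
e=14: even, res = 1-14 = -13
e=4: even, res = (-13)-4 = -17
e=11: not even
e=8: even, res = (-17)-8 = -25
e=13: not even
e=-3: not even

-25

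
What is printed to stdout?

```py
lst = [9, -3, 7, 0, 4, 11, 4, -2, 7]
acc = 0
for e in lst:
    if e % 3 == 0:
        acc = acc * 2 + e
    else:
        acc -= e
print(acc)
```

e=9: %3==0, acc = 0*2+9 = 9
e=-3: %3==0, acc = 9*2+(-3) = 15
e=7: not %3==0, acc = 15-7 = 8
e=0: %3==0, acc = 8*2+0 = 16
e=4: not %3==0, acc = 16-4 = 12
e=11: not %3==0, acc = 12-11 = 1
e=4: not %3==0, acc = 1-4 = -3
e=-2: not %3==0, acc = (-3)-(-2) = -1
e=7: not %3==0, acc = (-1)-7 = -8

-8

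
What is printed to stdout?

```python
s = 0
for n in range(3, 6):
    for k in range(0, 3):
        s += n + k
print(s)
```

45

n=3,k=0: s = 0+3 = 3
n=3,k=1: s = 3+4 = 7
n=3,k=2: s = 7+5 = 12
n=4,k=0: s = 12+4 = 16
n=4,k=1: s = 16+5 = 21
n=4,k=2: s = 21+6 = 27
n=5,k=0: s = 27+5 = 32
n=5,k=1: s = 32+6 = 38
n=5,k=2: s = 38+7 = 45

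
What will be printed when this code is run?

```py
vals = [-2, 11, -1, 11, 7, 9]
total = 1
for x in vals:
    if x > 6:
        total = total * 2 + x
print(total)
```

171

x=-2: not >6
x=11: >6, total = 1*2+11 = 13
x=-1: not >6
x=11: >6, total = 13*2+11 = 37
x=7: >6, total = 37*2+7 = 81
x=9: >6, total = 81*2+9 = 171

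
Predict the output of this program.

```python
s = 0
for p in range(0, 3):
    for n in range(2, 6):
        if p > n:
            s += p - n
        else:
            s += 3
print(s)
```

36

p=0,n=2: not 0>2, s = 0+3 = 3
p=0,n=3: not 0>3, s = 3+3 = 6
p=0,n=4: not 0>4, s = 6+3 = 9
p=0,n=5: not 0>5, s = 9+3 = 12
p=1,n=2: not 1>2, s = 12+3 = 15
p=1,n=3: not 1>3, s = 15+3 = 18
p=1,n=4: not 1>4, s = 18+3 = 21
p=1,n=5: not 1>5, s = 21+3 = 24
p=2,n=2: not 2>2, s = 24+3 = 27
p=2,n=3: not 2>3, s = 27+3 = 30
p=2,n=4: not 2>4, s = 30+3 = 33
p=2,n=5: not 2>5, s = 33+3 = 36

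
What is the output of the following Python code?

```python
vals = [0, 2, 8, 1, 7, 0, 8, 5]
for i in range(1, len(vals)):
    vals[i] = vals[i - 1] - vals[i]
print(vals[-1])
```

-31

i=1: vals[1] = 0-2 = -2 → [0, -2, 8, 1, 7, 0, 8, 5]
i=2: vals[2] = (-2)-8 = -10 → [0, -2, -10, 1, 7, 0, 8, 5]
i=3: vals[3] = (-10)-1 = -11 → [0, -2, -10, -11, 7, 0, 8, 5]
i=4: vals[4] = (-11)-7 = -18 → [0, -2, -10, -11, -18, 0, 8, 5]
i=5: vals[5] = (-18)-0 = -18 → [0, -2, -10, -11, -18, -18, 8, 5]
i=6: vals[6] = (-18)-8 = -26 → [0, -2, -10, -11, -18, -18, -26, 5]
i=7: vals[7] = (-26)-5 = -31 → [0, -2, -10, -11, -18, -18, -26, -31]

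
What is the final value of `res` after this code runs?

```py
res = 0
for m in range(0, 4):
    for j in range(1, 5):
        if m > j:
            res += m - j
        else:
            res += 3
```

43

m=0,j=1: not 0>1, res = 0+3 = 3
m=0,j=2: not 0>2, res = 3+3 = 6
m=0,j=3: not 0>3, res = 6+3 = 9
m=0,j=4: not 0>4, res = 9+3 = 12
m=1,j=1: not 1>1, res = 12+3 = 15
m=1,j=2: not 1>2, res = 15+3 = 18
m=1,j=3: not 1>3, res = 18+3 = 21
m=1,j=4: not 1>4, res = 21+3 = 24
m=2,j=1: 2>1, res = 24+1 = 25
m=2,j=2: not 2>2, res = 25+3 = 28
m=2,j=3: not 2>3, res = 28+3 = 31
m=2,j=4: not 2>4, res = 31+3 = 34
m=3,j=1: 3>1, res = 34+2 = 36
m=3,j=2: 3>2, res = 36+1 = 37
m=3,j=3: not 3>3, res = 37+3 = 40
m=3,j=4: not 3>4, res = 40+3 = 43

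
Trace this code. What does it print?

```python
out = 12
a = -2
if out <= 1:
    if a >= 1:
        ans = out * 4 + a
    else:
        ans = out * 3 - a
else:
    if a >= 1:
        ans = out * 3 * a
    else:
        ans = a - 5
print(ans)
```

-7

out=12, a=-2
out <= 1 is False; a >= 1 is False
→ ans = a - 5 = -7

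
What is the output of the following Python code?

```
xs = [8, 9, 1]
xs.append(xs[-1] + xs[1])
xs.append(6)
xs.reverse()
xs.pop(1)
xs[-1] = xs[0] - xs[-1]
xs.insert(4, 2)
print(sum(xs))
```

16

append xs[-1]+xs[1] = 1+9 = 10 → [8, 9, 1, 10]
append 6 → [8, 9, 1, 10, 6]
reverse → [6, 10, 1, 9, 8]
pop(1) removes 10 → [6, 1, 9, 8]
xs[-1] = xs[0]-xs[-1] = 6-8 = -2 → [6, 1, 9, -2]
insert 2 at 4 → [6, 1, 9, -2, 2]
sum = 16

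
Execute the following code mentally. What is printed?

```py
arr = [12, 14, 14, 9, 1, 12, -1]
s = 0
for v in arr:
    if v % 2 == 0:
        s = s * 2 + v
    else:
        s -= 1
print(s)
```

187

v=12: even, s = 0*2+12 = 12
v=14: even, s = 12*2+14 = 38
v=14: even, s = 38*2+14 = 90
v=9: not even, s = 90-1 = 89
v=1: not even, s = 89-1 = 88
v=12: even, s = 88*2+12 = 188
v=-1: not even, s = 188-1 = 187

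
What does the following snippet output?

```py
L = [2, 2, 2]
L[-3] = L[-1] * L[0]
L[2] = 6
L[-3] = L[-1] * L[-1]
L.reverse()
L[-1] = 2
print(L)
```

[6, 2, 2]

L[-3] = L[-1]*L[0] = 2*2 = 4 → [4, 2, 2]
L[2] = 6 → [4, 2, 6]
L[-3] = L[-1]*L[-1] = 6*6 = 36 → [36, 2, 6]
reverse → [6, 2, 36]
L[-1] = 2 → [6, 2, 2]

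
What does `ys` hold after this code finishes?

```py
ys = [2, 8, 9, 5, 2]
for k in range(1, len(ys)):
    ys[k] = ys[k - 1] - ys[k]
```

k=1: ys[1] = 2-8 = -6 → [2, -6, 9, 5, 2]
k=2: ys[2] = (-6)-9 = -15 → [2, -6, -15, 5, 2]
k=3: ys[3] = (-15)-5 = -20 → [2, -6, -15, -20, 2]
k=4: ys[4] = (-20)-2 = -22 → [2, -6, -15, -20, -22]

[2, -6, -15, -20, -22]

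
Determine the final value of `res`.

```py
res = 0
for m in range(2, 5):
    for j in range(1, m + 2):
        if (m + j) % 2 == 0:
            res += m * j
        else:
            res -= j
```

m=2,j=1: odd sum, res = 0-1 = -1
m=2,j=2: even sum, res = (-1)+4 = 3
m=2,j=3: odd sum, res = 3-3 = 0
m=3,j=1: even sum, res = 0+3 = 3
m=3,j=2: odd sum, res = 3-2 = 1
m=3,j=3: even sum, res = 1+9 = 10
m=3,j=4: odd sum, res = 10-4 = 6
m=4,j=1: odd sum, res = 6-1 = 5
m=4,j=2: even sum, res = 5+8 = 13
m=4,j=3: odd sum, res = 13-3 = 10
m=4,j=4: even sum, res = 10+16 = 26
m=4,j=5: odd sum, res = 26-5 = 21

21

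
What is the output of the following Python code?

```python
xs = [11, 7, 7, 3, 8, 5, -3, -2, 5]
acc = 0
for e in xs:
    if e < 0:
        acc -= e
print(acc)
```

5

e=11: not <0
e=7: not <0
e=7: not <0
e=3: not <0
e=8: not <0
e=5: not <0
e=-3: <0, acc = 0-(-3) = 3
e=-2: <0, acc = 3-(-2) = 5
e=5: not <0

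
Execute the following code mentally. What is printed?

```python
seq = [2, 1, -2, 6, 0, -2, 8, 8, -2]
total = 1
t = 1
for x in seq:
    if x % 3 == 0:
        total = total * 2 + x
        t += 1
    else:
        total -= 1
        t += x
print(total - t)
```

x=2: not %3==0, total = 1-1 = 0; t=3
x=1: not %3==0, total = 0-1 = -1; t=4
x=-2: not %3==0, total = (-1)-1 = -2; t=2
x=6: %3==0, total = (-2)*2+6 = 2; t=3
x=0: %3==0, total = 2*2+0 = 4; t=4
x=-2: not %3==0, total = 4-1 = 3; t=2
x=8: not %3==0, total = 3-1 = 2; t=10
x=8: not %3==0, total = 2-1 = 1; t=18
x=-2: not %3==0, total = 1-1 = 0; t=16
total-t = 0-16 = -16

-16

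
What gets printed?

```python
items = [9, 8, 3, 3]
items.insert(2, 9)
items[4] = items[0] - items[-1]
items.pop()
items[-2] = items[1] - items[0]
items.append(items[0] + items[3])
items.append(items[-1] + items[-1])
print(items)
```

insert 9 at 2 → [9, 8, 9, 3, 3]
items[4] = items[0]-items[-1] = 9-3 = 6 → [9, 8, 9, 3, 6]
pop() removes 6 → [9, 8, 9, 3]
items[-2] = items[1]-items[0] = 8-9 = -1 → [9, 8, -1, 3]
append items[0]+items[3] = 9+3 = 12 → [9, 8, -1, 3, 12]
append items[-1]+items[-1] = 12+12 = 24 → [9, 8, -1, 3, 12, 24]

[9, 8, -1, 3, 12, 24]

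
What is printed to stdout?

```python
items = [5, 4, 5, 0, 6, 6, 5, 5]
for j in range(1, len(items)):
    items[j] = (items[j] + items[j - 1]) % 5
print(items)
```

j=1: items[1] = (4+5)%5 = 4 → [5, 4, 5, 0, 6, 6, 5, 5]
j=2: items[2] = (5+4)%5 = 4 → [5, 4, 4, 0, 6, 6, 5, 5]
j=3: items[3] = (0+4)%5 = 4 → [5, 4, 4, 4, 6, 6, 5, 5]
j=4: items[4] = (6+4)%5 = 0 → [5, 4, 4, 4, 0, 6, 5, 5]
j=5: items[5] = (6+0)%5 = 1 → [5, 4, 4, 4, 0, 1, 5, 5]
j=6: items[6] = (5+1)%5 = 1 → [5, 4, 4, 4, 0, 1, 1, 5]
j=7: items[7] = (5+1)%5 = 1 → [5, 4, 4, 4, 0, 1, 1, 1]

[5, 4, 4, 4, 0, 1, 1, 1]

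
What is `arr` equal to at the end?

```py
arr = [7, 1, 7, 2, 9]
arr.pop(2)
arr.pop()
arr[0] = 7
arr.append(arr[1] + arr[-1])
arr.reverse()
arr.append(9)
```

[3, 2, 1, 7, 9]

pop(2) removes 7 → [7, 1, 2, 9]
pop() removes 9 → [7, 1, 2]
arr[0] = 7 → [7, 1, 2]
append arr[1]+arr[-1] = 1+2 = 3 → [7, 1, 2, 3]
reverse → [3, 2, 1, 7]
append 9 → [3, 2, 1, 7, 9]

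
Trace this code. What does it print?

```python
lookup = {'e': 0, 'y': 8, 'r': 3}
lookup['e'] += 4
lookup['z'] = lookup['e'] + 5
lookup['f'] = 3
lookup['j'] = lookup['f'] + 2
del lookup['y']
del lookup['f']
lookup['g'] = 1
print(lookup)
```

{'e': 4, 'r': 3, 'z': 9, 'j': 5, 'g': 1}

lookup['e'] = 0+4 = 4 → {'e': 4, 'y': 8, 'r': 3}
lookup['z'] = lookup['e']+5 = 9 → {'e': 4, 'y': 8, 'r': 3, 'z': 9}
lookup['f'] = 3 → {'e': 4, 'y': 8, 'r': 3, 'z': 9, 'f': 3}
lookup['j'] = lookup['f']+2 = 5 → {'e': 4, 'y': 8, 'r': 3, 'z': 9, 'f': 3, 'j': 5}
del 'y' → {'e': 4, 'r': 3, 'z': 9, 'f': 3, 'j': 5}
del 'f' → {'e': 4, 'r': 3, 'z': 9, 'j': 5}
lookup['g'] = 1 → {'e': 4, 'r': 3, 'z': 9, 'j': 5, 'g': 1}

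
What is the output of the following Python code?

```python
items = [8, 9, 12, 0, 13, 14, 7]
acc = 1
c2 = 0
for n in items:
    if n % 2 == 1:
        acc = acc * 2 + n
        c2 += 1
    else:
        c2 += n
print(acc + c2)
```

n=8: not odd; c2=8
n=9: odd, acc = 1*2+9 = 11; c2=9
n=12: not odd; c2=21
n=0: not odd; c2=21
n=13: odd, acc = 11*2+13 = 35; c2=22
n=14: not odd; c2=36
n=7: odd, acc = 35*2+7 = 77; c2=37
acc+c2 = 77+37 = 114

114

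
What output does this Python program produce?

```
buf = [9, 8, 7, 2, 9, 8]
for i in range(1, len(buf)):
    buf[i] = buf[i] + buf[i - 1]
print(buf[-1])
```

i=1: buf[1] = 8+9 = 17 → [9, 17, 7, 2, 9, 8]
i=2: buf[2] = 7+17 = 24 → [9, 17, 24, 2, 9, 8]
i=3: buf[3] = 2+24 = 26 → [9, 17, 24, 26, 9, 8]
i=4: buf[4] = 9+26 = 35 → [9, 17, 24, 26, 35, 8]
i=5: buf[5] = 8+35 = 43 → [9, 17, 24, 26, 35, 43]

43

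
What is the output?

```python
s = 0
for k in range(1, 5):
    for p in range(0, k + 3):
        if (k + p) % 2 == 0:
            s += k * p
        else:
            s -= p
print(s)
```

70

k=1,p=0: odd sum, s = 0-0 = 0
k=1,p=1: even sum, s = 0+1 = 1
k=1,p=2: odd sum, s = 1-2 = -1
k=1,p=3: even sum, s = (-1)+3 = 2
k=2,p=0: even sum, s = 2+0 = 2
k=2,p=1: odd sum, s = 2-1 = 1
k=2,p=2: even sum, s = 1+4 = 5
k=2,p=3: odd sum, s = 5-3 = 2
k=2,p=4: even sum, s = 2+8 = 10
k=3,p=0: odd sum, s = 10-0 = 10
k=3,p=1: even sum, s = 10+3 = 13
k=3,p=2: odd sum, s = 13-2 = 11
k=3,p=3: even sum, s = 11+9 = 20
k=3,p=4: odd sum, s = 20-4 = 16
k=3,p=5: even sum, s = 16+15 = 31
k=4,p=0: even sum, s = 31+0 = 31
k=4,p=1: odd sum, s = 31-1 = 30
k=4,p=2: even sum, s = 30+8 = 38
k=4,p=3: odd sum, s = 38-3 = 35
k=4,p=4: even sum, s = 35+16 = 51
k=4,p=5: odd sum, s = 51-5 = 46
k=4,p=6: even sum, s = 46+24 = 70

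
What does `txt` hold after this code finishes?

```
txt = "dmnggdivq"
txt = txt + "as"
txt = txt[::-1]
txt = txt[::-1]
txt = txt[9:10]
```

+ 'as' → 'dmnggdivqas'
reverse → 'saqvidggnmd'
reverse → 'dmnggdivqas'
slice [9:10] → 'a'

'a'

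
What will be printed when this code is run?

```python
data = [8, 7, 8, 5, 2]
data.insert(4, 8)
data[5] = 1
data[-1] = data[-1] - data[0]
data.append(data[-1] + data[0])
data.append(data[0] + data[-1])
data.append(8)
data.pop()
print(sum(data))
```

insert 8 at 4 → [8, 7, 8, 5, 8, 2]
data[5] = 1 → [8, 7, 8, 5, 8, 1]
data[-1] = data[-1]-data[0] = 1-8 = -7 → [8, 7, 8, 5, 8, -7]
append data[-1]+data[0] = (-7)+8 = 1 → [8, 7, 8, 5, 8, -7, 1]
append data[0]+data[-1] = 8+1 = 9 → [8, 7, 8, 5, 8, -7, 1, 9]
append 8 → [8, 7, 8, 5, 8, -7, 1, 9, 8]
pop() removes 8 → [8, 7, 8, 5, 8, -7, 1, 9]
sum = 39

39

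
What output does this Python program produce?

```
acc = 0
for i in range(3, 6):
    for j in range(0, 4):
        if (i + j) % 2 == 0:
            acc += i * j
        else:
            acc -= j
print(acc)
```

32

i=3,j=0: odd sum, acc = 0-0 = 0
i=3,j=1: even sum, acc = 0+3 = 3
i=3,j=2: odd sum, acc = 3-2 = 1
i=3,j=3: even sum, acc = 1+9 = 10
i=4,j=0: even sum, acc = 10+0 = 10
i=4,j=1: odd sum, acc = 10-1 = 9
i=4,j=2: even sum, acc = 9+8 = 17
i=4,j=3: odd sum, acc = 17-3 = 14
i=5,j=0: odd sum, acc = 14-0 = 14
i=5,j=1: even sum, acc = 14+5 = 19
i=5,j=2: odd sum, acc = 19-2 = 17
i=5,j=3: even sum, acc = 17+15 = 32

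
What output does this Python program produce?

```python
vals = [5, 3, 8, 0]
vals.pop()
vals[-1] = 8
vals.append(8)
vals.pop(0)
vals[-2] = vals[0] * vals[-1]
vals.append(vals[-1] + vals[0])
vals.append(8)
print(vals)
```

pop() removes 0 → [5, 3, 8]
vals[-1] = 8 → [5, 3, 8]
append 8 → [5, 3, 8, 8]
pop(0) removes 5 → [3, 8, 8]
vals[-2] = vals[0]*vals[-1] = 3*8 = 24 → [3, 24, 8]
append vals[-1]+vals[0] = 8+3 = 11 → [3, 24, 8, 11]
append 8 → [3, 24, 8, 11, 8]

[3, 24, 8, 11, 8]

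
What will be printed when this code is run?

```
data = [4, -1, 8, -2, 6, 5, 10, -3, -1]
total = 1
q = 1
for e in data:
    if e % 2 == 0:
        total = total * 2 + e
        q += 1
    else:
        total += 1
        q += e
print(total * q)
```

1164

e=4: even, total = 1*2+4 = 6; q=2
e=-1: not even, total = 6+1 = 7; q=1
e=8: even, total = 7*2+8 = 22; q=2
e=-2: even, total = 22*2+(-2) = 42; q=3
e=6: even, total = 42*2+6 = 90; q=4
e=5: not even, total = 90+1 = 91; q=9
e=10: even, total = 91*2+10 = 192; q=10
e=-3: not even, total = 192+1 = 193; q=7
e=-1: not even, total = 193+1 = 194; q=6
total*q = 194*6 = 1164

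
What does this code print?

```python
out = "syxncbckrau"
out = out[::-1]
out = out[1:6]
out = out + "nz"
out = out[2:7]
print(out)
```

reverse → 'uarkcbcnxys'
slice [1:6] → 'arkcb'
+ 'nz' → 'arkcbnz'
slice [2:7] → 'kcbnz'

kcbnz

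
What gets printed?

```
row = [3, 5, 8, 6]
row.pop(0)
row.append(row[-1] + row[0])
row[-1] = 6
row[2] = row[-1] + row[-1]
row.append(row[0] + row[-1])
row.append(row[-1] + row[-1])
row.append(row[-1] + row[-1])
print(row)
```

pop(0) removes 3 → [5, 8, 6]
append row[-1]+row[0] = 6+5 = 11 → [5, 8, 6, 11]
row[-1] = 6 → [5, 8, 6, 6]
row[2] = row[-1]+row[-1] = 6+6 = 12 → [5, 8, 12, 6]
append row[0]+row[-1] = 5+6 = 11 → [5, 8, 12, 6, 11]
append row[-1]+row[-1] = 11+11 = 22 → [5, 8, 12, 6, 11, 22]
append row[-1]+row[-1] = 22+22 = 44 → [5, 8, 12, 6, 11, 22, 44]

[5, 8, 12, 6, 11, 22, 44]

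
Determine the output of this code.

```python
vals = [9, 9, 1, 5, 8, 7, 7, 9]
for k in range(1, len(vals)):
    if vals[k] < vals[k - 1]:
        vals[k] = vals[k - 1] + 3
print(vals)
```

k=1: 9>=9, unchanged → [9, 9, 1, 5, 8, 7, 7, 9]
k=2: 1<9, vals[2] = 9+3 = 12 → [9, 9, 12, 5, 8, 7, 7, 9]
k=3: 5<12, vals[3] = 12+3 = 15 → [9, 9, 12, 15, 8, 7, 7, 9]
k=4: 8<15, vals[4] = 15+3 = 18 → [9, 9, 12, 15, 18, 7, 7, 9]
k=5: 7<18, vals[5] = 18+3 = 21 → [9, 9, 12, 15, 18, 21, 7, 9]
k=6: 7<21, vals[6] = 21+3 = 24 → [9, 9, 12, 15, 18, 21, 24, 9]
k=7: 9<24, vals[7] = 24+3 = 27 → [9, 9, 12, 15, 18, 21, 24, 27]

[9, 9, 12, 15, 18, 21, 24, 27]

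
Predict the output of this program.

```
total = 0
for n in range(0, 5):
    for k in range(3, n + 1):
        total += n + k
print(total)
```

21

n=3,k=3: total = 0+6 = 6
n=4,k=3: total = 6+7 = 13
n=4,k=4: total = 13+8 = 21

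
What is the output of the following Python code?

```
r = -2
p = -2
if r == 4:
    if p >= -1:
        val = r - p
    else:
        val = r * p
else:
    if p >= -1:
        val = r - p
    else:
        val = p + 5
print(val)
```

3

r=-2, p=-2
r == 4 is False; p >= -1 is False
→ val = p + 5 = 3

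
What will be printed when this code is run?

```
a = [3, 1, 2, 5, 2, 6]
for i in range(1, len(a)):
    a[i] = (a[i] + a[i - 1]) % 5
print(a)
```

[3, 4, 1, 1, 3, 4]

i=1: a[1] = (1+3)%5 = 4 → [3, 4, 2, 5, 2, 6]
i=2: a[2] = (2+4)%5 = 1 → [3, 4, 1, 5, 2, 6]
i=3: a[3] = (5+1)%5 = 1 → [3, 4, 1, 1, 2, 6]
i=4: a[4] = (2+1)%5 = 3 → [3, 4, 1, 1, 3, 6]
i=5: a[5] = (6+3)%5 = 4 → [3, 4, 1, 1, 3, 4]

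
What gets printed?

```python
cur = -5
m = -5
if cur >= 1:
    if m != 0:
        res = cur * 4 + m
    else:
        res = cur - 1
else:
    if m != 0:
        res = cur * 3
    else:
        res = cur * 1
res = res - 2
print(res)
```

cur=-5, m=-5
cur >= 1 is False; m != 0 is True
→ res = cur * 3 = -15
res = (-15)-2 = -17

-17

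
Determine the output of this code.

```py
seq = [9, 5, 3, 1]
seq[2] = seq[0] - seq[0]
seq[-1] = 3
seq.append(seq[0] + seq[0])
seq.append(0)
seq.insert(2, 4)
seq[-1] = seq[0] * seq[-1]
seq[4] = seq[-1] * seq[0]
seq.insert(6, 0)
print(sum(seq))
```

36

seq[2] = seq[0]-seq[0] = 9-9 = 0 → [9, 5, 0, 1]
seq[-1] = 3 → [9, 5, 0, 3]
append seq[0]+seq[0] = 9+9 = 18 → [9, 5, 0, 3, 18]
append 0 → [9, 5, 0, 3, 18, 0]
insert 4 at 2 → [9, 5, 4, 0, 3, 18, 0]
seq[-1] = seq[0]*seq[-1] = 9*0 = 0 → [9, 5, 4, 0, 3, 18, 0]
seq[4] = seq[-1]*seq[0] = 0*9 = 0 → [9, 5, 4, 0, 0, 18, 0]
insert 0 at 6 → [9, 5, 4, 0, 0, 18, 0, 0]
sum = 36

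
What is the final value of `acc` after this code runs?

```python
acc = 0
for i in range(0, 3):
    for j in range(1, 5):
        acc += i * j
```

i=0,j=1: acc = 0+0 = 0
i=0,j=2: acc = 0+0 = 0
i=0,j=3: acc = 0+0 = 0
i=0,j=4: acc = 0+0 = 0
i=1,j=1: acc = 0+1 = 1
i=1,j=2: acc = 1+2 = 3
i=1,j=3: acc = 3+3 = 6
i=1,j=4: acc = 6+4 = 10
i=2,j=1: acc = 10+2 = 12
i=2,j=2: acc = 12+4 = 16
i=2,j=3: acc = 16+6 = 22
i=2,j=4: acc = 22+8 = 30

30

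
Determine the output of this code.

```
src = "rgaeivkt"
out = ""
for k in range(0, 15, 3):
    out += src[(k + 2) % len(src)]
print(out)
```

k=0: add src[2]='a' → 'a'
k=3: add src[5]='v' → 'av'
k=6: add src[0]='r' → 'avr'
k=9: add src[3]='e' → 'avre'
k=12: add src[6]='k' → 'avrek'

avrek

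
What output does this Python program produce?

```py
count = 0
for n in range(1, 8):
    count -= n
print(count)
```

n=1: count = 0-1 = -1
n=2: count = (-1)-2 = -3
n=3: count = (-3)-3 = -6
n=4: count = (-6)-4 = -10
n=5: count = (-10)-5 = -15
n=6: count = (-15)-6 = -21
n=7: count = (-21)-7 = -28

-28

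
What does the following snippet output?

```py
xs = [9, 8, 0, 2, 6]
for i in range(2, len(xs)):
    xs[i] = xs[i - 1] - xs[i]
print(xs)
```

[9, 8, 8, 6, 0]

i=2: xs[2] = 8-0 = 8 → [9, 8, 8, 2, 6]
i=3: xs[3] = 8-2 = 6 → [9, 8, 8, 6, 6]
i=4: xs[4] = 6-6 = 0 → [9, 8, 8, 6, 0]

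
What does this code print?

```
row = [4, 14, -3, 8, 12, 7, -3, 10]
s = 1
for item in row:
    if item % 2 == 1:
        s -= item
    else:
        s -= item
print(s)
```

item=4: not odd, s = 1-4 = -3
item=14: not odd, s = (-3)-14 = -17
item=-3: odd, s = (-17)-(-3) = -14
item=8: not odd, s = (-14)-8 = -22
item=12: not odd, s = (-22)-12 = -34
item=7: odd, s = (-34)-7 = -41
item=-3: odd, s = (-41)-(-3) = -38
item=10: not odd, s = (-38)-10 = -48

-48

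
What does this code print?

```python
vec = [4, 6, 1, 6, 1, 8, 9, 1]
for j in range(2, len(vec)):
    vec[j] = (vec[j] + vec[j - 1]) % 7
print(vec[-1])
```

j=2: vec[2] = (1+6)%7 = 0 → [4, 6, 0, 6, 1, 8, 9, 1]
j=3: vec[3] = (6+0)%7 = 6 → [4, 6, 0, 6, 1, 8, 9, 1]
j=4: vec[4] = (1+6)%7 = 0 → [4, 6, 0, 6, 0, 8, 9, 1]
j=5: vec[5] = (8+0)%7 = 1 → [4, 6, 0, 6, 0, 1, 9, 1]
j=6: vec[6] = (9+1)%7 = 3 → [4, 6, 0, 6, 0, 1, 3, 1]
j=7: vec[7] = (1+3)%7 = 4 → [4, 6, 0, 6, 0, 1, 3, 4]

4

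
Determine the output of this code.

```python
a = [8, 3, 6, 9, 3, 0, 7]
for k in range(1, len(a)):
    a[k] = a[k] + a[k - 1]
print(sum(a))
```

k=1: a[1] = 3+8 = 11 → [8, 11, 6, 9, 3, 0, 7]
k=2: a[2] = 6+11 = 17 → [8, 11, 17, 9, 3, 0, 7]
k=3: a[3] = 9+17 = 26 → [8, 11, 17, 26, 3, 0, 7]
k=4: a[4] = 3+26 = 29 → [8, 11, 17, 26, 29, 0, 7]
k=5: a[5] = 0+29 = 29 → [8, 11, 17, 26, 29, 29, 7]
k=6: a[6] = 7+29 = 36 → [8, 11, 17, 26, 29, 29, 36]
sum = 156

156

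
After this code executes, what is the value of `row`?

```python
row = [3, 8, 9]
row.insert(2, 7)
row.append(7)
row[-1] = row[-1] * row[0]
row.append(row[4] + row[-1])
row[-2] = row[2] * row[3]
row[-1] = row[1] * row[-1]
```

insert 7 at 2 → [3, 8, 7, 9]
append 7 → [3, 8, 7, 9, 7]
row[-1] = row[-1]*row[0] = 7*3 = 21 → [3, 8, 7, 9, 21]
append row[4]+row[-1] = 21+21 = 42 → [3, 8, 7, 9, 21, 42]
row[-2] = row[2]*row[3] = 7*9 = 63 → [3, 8, 7, 9, 63, 42]
row[-1] = row[1]*row[-1] = 8*42 = 336 → [3, 8, 7, 9, 63, 336]

[3, 8, 7, 9, 63, 336]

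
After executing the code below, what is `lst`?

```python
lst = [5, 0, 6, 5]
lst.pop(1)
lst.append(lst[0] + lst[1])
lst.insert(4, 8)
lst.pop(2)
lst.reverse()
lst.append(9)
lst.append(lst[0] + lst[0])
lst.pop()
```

[8, 11, 6, 5, 9]

pop(1) removes 0 → [5, 6, 5]
append lst[0]+lst[1] = 5+6 = 11 → [5, 6, 5, 11]
insert 8 at 4 → [5, 6, 5, 11, 8]
pop(2) removes 5 → [5, 6, 11, 8]
reverse → [8, 11, 6, 5]
append 9 → [8, 11, 6, 5, 9]
append lst[0]+lst[0] = 8+8 = 16 → [8, 11, 6, 5, 9, 16]
pop() removes 16 → [8, 11, 6, 5, 9]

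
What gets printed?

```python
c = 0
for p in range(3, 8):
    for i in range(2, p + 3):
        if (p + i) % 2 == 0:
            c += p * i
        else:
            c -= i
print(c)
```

p=3,i=2: odd sum, c = 0-2 = -2
p=3,i=3: even sum, c = (-2)+9 = 7
p=3,i=4: odd sum, c = 7-4 = 3
p=3,i=5: even sum, c = 3+15 = 18
p=4,i=2: even sum, c = 18+8 = 26
p=4,i=3: odd sum, c = 26-3 = 23
p=4,i=4: even sum, c = 23+16 = 39
p=4,i=5: odd sum, c = 39-5 = 34
p=4,i=6: even sum, c = 34+24 = 58
p=5,i=2: odd sum, c = 58-2 = 56
p=5,i=3: even sum, c = 56+15 = 71
p=5,i=4: odd sum, c = 71-4 = 67
p=5,i=5: even sum, c = 67+25 = 92
p=5,i=6: odd sum, c = 92-6 = 86
p=5,i=7: even sum, c = 86+35 = 121
p=6,i=2: even sum, c = 121+12 = 133
p=6,i=3: odd sum, c = 133-3 = 130
p=6,i=4: even sum, c = 130+24 = 154
p=6,i=5: odd sum, c = 154-5 = 149
p=6,i=6: even sum, c = 149+36 = 185
p=6,i=7: odd sum, c = 185-7 = 178
p=6,i=8: even sum, c = 178+48 = 226
p=7,i=2: odd sum, c = 226-2 = 224
p=7,i=3: even sum, c = 224+21 = 245
p=7,i=4: odd sum, c = 245-4 = 241
p=7,i=5: even sum, c = 241+35 = 276
p=7,i=6: odd sum, c = 276-6 = 270
p=7,i=7: even sum, c = 270+49 = 319
p=7,i=8: odd sum, c = 319-8 = 311
p=7,i=9: even sum, c = 311+63 = 374

374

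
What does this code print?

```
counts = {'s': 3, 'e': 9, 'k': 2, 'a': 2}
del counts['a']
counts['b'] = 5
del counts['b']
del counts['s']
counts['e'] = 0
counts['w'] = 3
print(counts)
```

{'e': 0, 'k': 2, 'w': 3}

del 'a' → {'s': 3, 'e': 9, 'k': 2}
counts['b'] = 5 → {'s': 3, 'e': 9, 'k': 2, 'b': 5}
del 'b' → {'s': 3, 'e': 9, 'k': 2}
del 's' → {'e': 9, 'k': 2}
counts['e'] = 0 → {'e': 0, 'k': 2}
counts['w'] = 3 → {'e': 0, 'k': 2, 'w': 3}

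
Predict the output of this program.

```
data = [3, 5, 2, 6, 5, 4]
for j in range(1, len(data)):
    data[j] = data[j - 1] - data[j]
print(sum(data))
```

j=1: data[1] = 3-5 = -2 → [3, -2, 2, 6, 5, 4]
j=2: data[2] = (-2)-2 = -4 → [3, -2, -4, 6, 5, 4]
j=3: data[3] = (-4)-6 = -10 → [3, -2, -4, -10, 5, 4]
j=4: data[4] = (-10)-5 = -15 → [3, -2, -4, -10, -15, 4]
j=5: data[5] = (-15)-4 = -19 → [3, -2, -4, -10, -15, -19]
sum = -47

-47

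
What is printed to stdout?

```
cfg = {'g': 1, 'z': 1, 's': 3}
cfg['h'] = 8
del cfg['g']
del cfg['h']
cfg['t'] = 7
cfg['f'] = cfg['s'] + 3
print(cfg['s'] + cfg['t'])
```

10

cfg['h'] = 8 → {'g': 1, 'z': 1, 's': 3, 'h': 8}
del 'g' → {'z': 1, 's': 3, 'h': 8}
del 'h' → {'z': 1, 's': 3}
cfg['t'] = 7 → {'z': 1, 's': 3, 't': 7}
cfg['f'] = cfg['s']+3 = 6 → {'z': 1, 's': 3, 't': 7, 'f': 6}
cfg['s']+cfg['t'] = 3+7 = 10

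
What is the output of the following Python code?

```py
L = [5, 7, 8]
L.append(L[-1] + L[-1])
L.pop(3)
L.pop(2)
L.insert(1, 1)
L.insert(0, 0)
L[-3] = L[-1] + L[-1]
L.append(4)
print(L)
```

[0, 14, 1, 7, 4]

append L[-1]+L[-1] = 8+8 = 16 → [5, 7, 8, 16]
pop(3) removes 16 → [5, 7, 8]
pop(2) removes 8 → [5, 7]
insert 1 at 1 → [5, 1, 7]
insert 0 at 0 → [0, 5, 1, 7]
L[-3] = L[-1]+L[-1] = 7+7 = 14 → [0, 14, 1, 7]
append 4 → [0, 14, 1, 7, 4]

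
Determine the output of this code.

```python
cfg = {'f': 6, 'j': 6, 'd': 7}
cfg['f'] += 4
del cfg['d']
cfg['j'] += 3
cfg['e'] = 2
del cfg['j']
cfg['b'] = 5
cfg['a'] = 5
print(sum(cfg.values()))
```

cfg['f'] = 6+4 = 10 → {'f': 10, 'j': 6, 'd': 7}
del 'd' → {'f': 10, 'j': 6}
cfg['j'] = 6+3 = 9 → {'f': 10, 'j': 9}
cfg['e'] = 2 → {'f': 10, 'j': 9, 'e': 2}
del 'j' → {'f': 10, 'e': 2}
cfg['b'] = 5 → {'f': 10, 'e': 2, 'b': 5}
cfg['a'] = 5 → {'f': 10, 'e': 2, 'b': 5, 'a': 5}
sum of values = 22

22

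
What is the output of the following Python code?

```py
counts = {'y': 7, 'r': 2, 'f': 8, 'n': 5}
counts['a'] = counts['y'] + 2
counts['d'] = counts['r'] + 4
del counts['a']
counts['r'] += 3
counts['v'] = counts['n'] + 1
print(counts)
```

counts['a'] = counts['y']+2 = 9 → {'y': 7, 'r': 2, 'f': 8, 'n': 5, 'a': 9}
counts['d'] = counts['r']+4 = 6 → {'y': 7, 'r': 2, 'f': 8, 'n': 5, 'a': 9, 'd': 6}
del 'a' → {'y': 7, 'r': 2, 'f': 8, 'n': 5, 'd': 6}
counts['r'] = 2+3 = 5 → {'y': 7, 'r': 5, 'f': 8, 'n': 5, 'd': 6}
counts['v'] = counts['n']+1 = 6 → {'y': 7, 'r': 5, 'f': 8, 'n': 5, 'd': 6, 'v': 6}

{'y': 7, 'r': 5, 'f': 8, 'n': 5, 'd': 6, 'v': 6}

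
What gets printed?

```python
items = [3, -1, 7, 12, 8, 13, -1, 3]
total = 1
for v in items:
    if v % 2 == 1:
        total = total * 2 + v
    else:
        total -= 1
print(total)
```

237

v=3: odd, total = 1*2+3 = 5
v=-1: odd, total = 5*2+(-1) = 9
v=7: odd, total = 9*2+7 = 25
v=12: not odd, total = 25-1 = 24
v=8: not odd, total = 24-1 = 23
v=13: odd, total = 23*2+13 = 59
v=-1: odd, total = 59*2+(-1) = 117
v=3: odd, total = 117*2+3 = 237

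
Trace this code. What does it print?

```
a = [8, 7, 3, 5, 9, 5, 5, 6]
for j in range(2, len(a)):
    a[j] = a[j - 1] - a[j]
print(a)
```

[8, 7, 4, -1, -10, -15, -20, -26]

j=2: a[2] = 7-3 = 4 → [8, 7, 4, 5, 9, 5, 5, 6]
j=3: a[3] = 4-5 = -1 → [8, 7, 4, -1, 9, 5, 5, 6]
j=4: a[4] = (-1)-9 = -10 → [8, 7, 4, -1, -10, 5, 5, 6]
j=5: a[5] = (-10)-5 = -15 → [8, 7, 4, -1, -10, -15, 5, 6]
j=6: a[6] = (-15)-5 = -20 → [8, 7, 4, -1, -10, -15, -20, 6]
j=7: a[7] = (-20)-6 = -26 → [8, 7, 4, -1, -10, -15, -20, -26]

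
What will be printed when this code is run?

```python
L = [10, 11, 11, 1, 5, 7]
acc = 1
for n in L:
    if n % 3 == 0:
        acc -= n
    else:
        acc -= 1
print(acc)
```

-5

n=10: not %3==0, acc = 1-1 = 0
n=11: not %3==0, acc = 0-1 = -1
n=11: not %3==0, acc = (-1)-1 = -2
n=1: not %3==0, acc = (-2)-1 = -3
n=5: not %3==0, acc = (-3)-1 = -4
n=7: not %3==0, acc = (-4)-1 = -5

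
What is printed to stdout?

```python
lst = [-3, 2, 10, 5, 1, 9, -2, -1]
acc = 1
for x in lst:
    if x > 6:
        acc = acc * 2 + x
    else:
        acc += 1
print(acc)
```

47

x=-3: not >6, acc = 1+1 = 2
x=2: not >6, acc = 2+1 = 3
x=10: >6, acc = 3*2+10 = 16
x=5: not >6, acc = 16+1 = 17
x=1: not >6, acc = 17+1 = 18
x=9: >6, acc = 18*2+9 = 45
x=-2: not >6, acc = 45+1 = 46
x=-1: not >6, acc = 46+1 = 47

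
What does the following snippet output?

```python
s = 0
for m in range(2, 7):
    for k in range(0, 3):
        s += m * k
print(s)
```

60

m=2,k=0: s = 0+0 = 0
m=2,k=1: s = 0+2 = 2
m=2,k=2: s = 2+4 = 6
m=3,k=0: s = 6+0 = 6
m=3,k=1: s = 6+3 = 9
m=3,k=2: s = 9+6 = 15
m=4,k=0: s = 15+0 = 15
m=4,k=1: s = 15+4 = 19
m=4,k=2: s = 19+8 = 27
m=5,k=0: s = 27+0 = 27
m=5,k=1: s = 27+5 = 32
m=5,k=2: s = 32+10 = 42
m=6,k=0: s = 42+0 = 42
m=6,k=1: s = 42+6 = 48
m=6,k=2: s = 48+12 = 60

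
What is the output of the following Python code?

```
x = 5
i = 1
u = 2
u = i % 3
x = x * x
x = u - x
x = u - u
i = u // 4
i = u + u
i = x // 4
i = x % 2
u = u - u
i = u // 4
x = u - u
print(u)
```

u = 1%3 = 1
x = 5*5 = 25
x = 1-25 = -24
x = 1-1 = 0
i = 1//4 = 0
i = 1+1 = 2
i = 0//4 = 0
i = 0%2 = 0
u = 1-1 = 0
i = 0//4 = 0
x = 0-0 = 0

0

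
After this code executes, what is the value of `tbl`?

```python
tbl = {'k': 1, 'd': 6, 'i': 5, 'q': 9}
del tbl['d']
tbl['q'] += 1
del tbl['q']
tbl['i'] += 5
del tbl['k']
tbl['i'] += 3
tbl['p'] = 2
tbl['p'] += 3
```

{'i': 13, 'p': 5}

del 'd' → {'k': 1, 'i': 5, 'q': 9}
tbl['q'] = 9+1 = 10 → {'k': 1, 'i': 5, 'q': 10}
del 'q' → {'k': 1, 'i': 5}
tbl['i'] = 5+5 = 10 → {'k': 1, 'i': 10}
del 'k' → {'i': 10}
tbl['i'] = 10+3 = 13 → {'i': 13}
tbl['p'] = 2 → {'i': 13, 'p': 2}
tbl['p'] = 2+3 = 5 → {'i': 13, 'p': 5}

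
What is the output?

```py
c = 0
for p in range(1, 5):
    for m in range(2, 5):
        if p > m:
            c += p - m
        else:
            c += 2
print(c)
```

22

p=1,m=2: not 1>2, c = 0+2 = 2
p=1,m=3: not 1>3, c = 2+2 = 4
p=1,m=4: not 1>4, c = 4+2 = 6
p=2,m=2: not 2>2, c = 6+2 = 8
p=2,m=3: not 2>3, c = 8+2 = 10
p=2,m=4: not 2>4, c = 10+2 = 12
p=3,m=2: 3>2, c = 12+1 = 13
p=3,m=3: not 3>3, c = 13+2 = 15
p=3,m=4: not 3>4, c = 15+2 = 17
p=4,m=2: 4>2, c = 17+2 = 19
p=4,m=3: 4>3, c = 19+1 = 20
p=4,m=4: not 4>4, c = 20+2 = 22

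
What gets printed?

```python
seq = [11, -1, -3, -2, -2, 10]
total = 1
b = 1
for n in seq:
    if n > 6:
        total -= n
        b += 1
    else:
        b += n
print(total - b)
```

n=11: >6, total = 1-11 = -10; b=2
n=-1: not >6; b=1
n=-3: not >6; b=-2
n=-2: not >6; b=-4
n=-2: not >6; b=-6
n=10: >6, total = (-10)-10 = -20; b=-5
total-b = (-20)-(-5) = -15

-15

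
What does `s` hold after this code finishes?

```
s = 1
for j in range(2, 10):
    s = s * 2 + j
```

1013

j=2: s = 1*2+2 = 4
j=3: s = 4*2+3 = 11
j=4: s = 11*2+4 = 26
j=5: s = 26*2+5 = 57
j=6: s = 57*2+6 = 120
j=7: s = 120*2+7 = 247
j=8: s = 247*2+8 = 502
j=9: s = 502*2+9 = 1013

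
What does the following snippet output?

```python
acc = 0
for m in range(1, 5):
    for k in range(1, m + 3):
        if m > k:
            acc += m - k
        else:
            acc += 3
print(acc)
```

46

m=1,k=1: not 1>1, acc = 0+3 = 3
m=1,k=2: not 1>2, acc = 3+3 = 6
m=1,k=3: not 1>3, acc = 6+3 = 9
m=2,k=1: 2>1, acc = 9+1 = 10
m=2,k=2: not 2>2, acc = 10+3 = 13
m=2,k=3: not 2>3, acc = 13+3 = 16
m=2,k=4: not 2>4, acc = 16+3 = 19
m=3,k=1: 3>1, acc = 19+2 = 21
m=3,k=2: 3>2, acc = 21+1 = 22
m=3,k=3: not 3>3, acc = 22+3 = 25
m=3,k=4: not 3>4, acc = 25+3 = 28
m=3,k=5: not 3>5, acc = 28+3 = 31
m=4,k=1: 4>1, acc = 31+3 = 34
m=4,k=2: 4>2, acc = 34+2 = 36
m=4,k=3: 4>3, acc = 36+1 = 37
m=4,k=4: not 4>4, acc = 37+3 = 40
m=4,k=5: not 4>5, acc = 40+3 = 43
m=4,k=6: not 4>6, acc = 43+3 = 46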